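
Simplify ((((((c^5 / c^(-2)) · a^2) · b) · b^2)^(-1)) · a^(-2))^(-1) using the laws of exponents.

((((((c^5 / c^(-2)) · a^2) · b) · b^2)^(-1)) · a^(-2))^(-1)
= ((((((c^5 / c^(-2)) · a^2) · b) · b^2)^(-1))^(-1)) · ((a^(-2))^(-1))    [power of a product]
= (((((c^5 / c^(-2)) · a^2) · b) · b^2)^1) · ((a^(-2))^(-1))    [power of a power]
= (((((c^5 / c^(-2)) · a^2) · b)^1) · ((b^2)^1)) · ((a^(-2))^(-1))    [power of a product]
= (((((c^5 / c^(-2)) · a^2)^1) · (b^1)) · ((b^2)^1)) · ((a^(-2))^(-1))    [power of a product]
= (((((c^5 / c^(-2))^1) · ((a^2)^1)) · (b^1)) · ((b^2)^1)) · ((a^(-2))^(-1))    [power of a product]
= ((((((c^5)^1) / ((c^(-2))^1)) · ((a^2)^1)) · (b^1)) · ((b^2)^1)) · ((a^(-2))^(-1))    [power of a quotient]
= ((((c^5 / ((c^(-2))^1)) · ((a^2)^1)) · (b^1)) · ((b^2)^1)) · ((a^(-2))^(-1))    [power of a power]
= ((((c^5 / c^(-2)) · ((a^2)^1)) · (b^1)) · ((b^2)^1)) · ((a^(-2))^(-1))    [power of a power]
= (((c^7 · ((a^2)^1)) · (b^1)) · ((b^2)^1)) · ((a^(-2))^(-1))    [quotient of powers]
= (((c^7 · a^2) · (b^1)) · ((b^2)^1)) · ((a^(-2))^(-1))    [power of a power]
= (((c^7 · a^2) · b) · ((b^2)^1)) · ((a^(-2))^(-1))    [power of a power]
= (((c^7 · a^2) · b) · b^2) · ((a^(-2))^(-1))    [power of a power]
= (((c^7 · a^2) · b) · b^2) · a^2    [power of a power]
= a^4·b^3·c^7    [product of powers]

a^4·b^3·c^7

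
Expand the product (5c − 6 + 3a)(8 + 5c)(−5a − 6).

−140ac − 60c − 125ac^2 − 150c^2 + 96a + 288 − 120a^2 − 75a^2c

(5c − 6 + 3a)(8 + 5c)(−5a − 6)
= (40c + 25c^2 − 48 − 30c + 24a + 15ac)(−5a − 6)    [distributive law]
= (10c + 25c^2 − 48 + 24a + 15ac)(−5a − 6)    [combine like terms]
= −50ac − 60c − 125ac^2 − 150c^2 + 240a + 288 − 120a^2 − 144a − 75a^2c − 90ac    [distributive law]
= −140ac − 60c − 125ac^2 − 150c^2 + 96a + 288 − 120a^2 − 75a^2c    [combine like terms]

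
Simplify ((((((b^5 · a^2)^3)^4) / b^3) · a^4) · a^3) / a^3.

a^28·b^57

((((((b^5 · a^2)^3)^4) / b^3) · a^4) · a^3) / a^3
= (((((b^5 · a^2)^12) / b^3) · a^4) · a^3) / a^3    [power of a power]
= ((((((b^5)^12) · ((a^2)^12)) / b^3) · a^4) · a^3) / a^3    [power of a product]
= ((((b^60 · ((a^2)^12)) / b^3) · a^4) · a^3) / a^3    [power of a power]
= ((((b^60 · a^24) / b^3) · a^4) · a^3) / a^3    [power of a power]
= a^28·b^57    [quotient of powers; product of powers]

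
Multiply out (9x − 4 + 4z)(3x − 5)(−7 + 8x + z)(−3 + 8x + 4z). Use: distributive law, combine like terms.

(9x − 4 + 4z)(3x − 5)(−7 + 8x + z)(−3 + 8x + 4z)
= (27x^2 − 45x − 12x + 20 + 12xz − 20z)(−7 + 8x + z)(−3 + 8x + 4z)    [distributive law]
= (27x^2 − 57x + 20 + 12xz − 20z)(−7 + 8x + z)(−3 + 8x + 4z)    [combine like terms]
= (−189x^2 + 216x^3 + 27x^2z + 399x − 456x^2 − 57xz − 140 + 160x + 20z − 84xz + 96x^2z + 12xz^2 + 140z − 160xz − 20z^2)(−3 + 8x + 4z)    [distributive law]
= (−645x^2 + 216x^3 + 123x^2z + 559x − 301xz − 140 + 160z + 12xz^2 − 20z^2)(−3 + 8x + 4z)    [combine like terms]
= 1935x^2 − 5160x^3 − 2580x^2z − 648x^3 + 1728x^4 + 864x^3z − 369x^2z + 984x^3z + 492x^2z^2 − 1677x + 4472x^2 + 2236xz + 903xz − 2408x^2z − 1204xz^2 + 420 − 1120x − 560z − 480z + 1280xz + 640z^2 − 36xz^2 + 96x^2z^2 + 48xz^3 + 60z^2 − 160xz^2 − 80z^3    [distributive law]
= 6407x^2 − 5808x^3 − 5357x^2z + 1728x^4 + 1848x^3z + 588x^2z^2 − 2797x + 4419xz − 1400xz^2 + 420 − 1040z + 700z^2 + 48xz^3 − 80z^3    [combine like terms]

6407x^2 − 5808x^3 − 5357x^2z + 1728x^4 + 1848x^3z + 588x^2z^2 − 2797x + 4419xz − 1400xz^2 + 420 − 1040z + 700z^2 + 48xz^3 − 80z^3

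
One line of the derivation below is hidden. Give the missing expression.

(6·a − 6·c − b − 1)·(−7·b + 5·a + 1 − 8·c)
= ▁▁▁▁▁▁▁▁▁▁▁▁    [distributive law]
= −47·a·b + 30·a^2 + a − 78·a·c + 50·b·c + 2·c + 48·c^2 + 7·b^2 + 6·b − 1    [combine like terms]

Applying distributive law to the line above:

−42·a·b + 30·a^2 + 6·a − 48·a·c + 42·b·c − 30·a·c − 6·c + 48·c^2 + 7·b^2 − 5·a·b − b + 8·b·c + 7·b − 5·a − 1 + 8·c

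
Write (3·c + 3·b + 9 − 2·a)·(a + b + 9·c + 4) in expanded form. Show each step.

−15·a·c + 30·b·c + 27·c² + 93·c + a·b + 3·b² + 21·b + a + 36 − 2·a²

(3·c + 3·b + 9 − 2·a)·(a + b + 9·c + 4)
= 3·a·c + 3·b·c + 27·c² + 12·c + 3·a·b + 3·b² + 27·b·c + 12·b + 9·a + 9·b + 81·c + 36 − 2·a² − 2·a·b − 18·a·c − 8·a    [distributive law]
= −15·a·c + 30·b·c + 27·c² + 93·c + a·b + 3·b² + 21·b + a + 36 − 2·a²    [combine like terms]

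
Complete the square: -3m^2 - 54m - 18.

-3m^2 - 54m - 18
= -3(m^2 + 18m) - 18    [factor out -3 from the m-terms]
= -3(m^2 + 18m + 81 - 81) - 18    [add and subtract 81 inside the bracket]
= -3(m + 9)^2 + 243 - 18    [perfect-square identity]
= -3(m + 9)^2 + 225    [combine constants]

-3(m + 9)^2 + 225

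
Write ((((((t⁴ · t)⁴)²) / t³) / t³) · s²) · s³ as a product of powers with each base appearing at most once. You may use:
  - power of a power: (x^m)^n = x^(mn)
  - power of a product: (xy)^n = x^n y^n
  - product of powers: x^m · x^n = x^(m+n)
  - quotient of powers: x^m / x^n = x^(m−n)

s⁵t³⁴

((((((t⁴ · t)⁴)²) / t³) / t³) · s²) · s³
= (((((t⁴ · t)⁸) / t³) / t³) · s²) · s³    [power of a power]
= ((((((t⁴)⁸) · (t⁸)) / t³) / t³) · s²) · s³    [power of a product]
= ((((t³² · (t⁸)) / t³) / t³) · s²) · s³    [power of a power]
= (((t⁴⁰ / t³) / t³) · s²) · s³    [product of powers]
= ((t³⁷ / t³) · s²) · s³    [quotient of powers]
= (t³⁴ · s²) · s³    [quotient of powers]
= s⁵t³⁴    [product of powers]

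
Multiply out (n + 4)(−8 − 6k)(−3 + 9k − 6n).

(n + 4)(−8 − 6k)(−3 + 9k − 6n)
= (−8n − 6kn − 32 − 24k)(−3 + 9k − 6n)    [distributive law]
= 24n − 72kn + 48n² + 18kn − 54k²n + 36kn² + 96 − 288k + 192n + 72k − 216k² + 144kn    [distributive law]
= 216n + 90kn + 48n² − 54k²n + 36kn² + 96 − 216k − 216k²    [combine like terms]

216n + 90kn + 48n² − 54k²n + 36kn² + 96 − 216k − 216k²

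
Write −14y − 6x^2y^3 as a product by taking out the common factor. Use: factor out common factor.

−14y − 6x^2y^3
= 2(−7y − 3x^2y^3)    [factor out 2]
= 2y(−7 − 3x^2y^2)    [factor out y]

2y(−7 − 3x^2y^2)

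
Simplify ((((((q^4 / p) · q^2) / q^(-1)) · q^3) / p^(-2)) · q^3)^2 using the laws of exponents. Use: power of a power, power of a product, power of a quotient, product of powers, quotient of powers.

p^2q^26

((((((q^4 / p) · q^2) / q^(-1)) · q^3) / p^(-2)) · q^3)^2
= ((((((q^4 / p) · q^2) / q^(-1)) · q^3) / p^(-2))^2) · ((q^3)^2)    [power of a product]
= ((((((q^4 / p) · q^2) / q^(-1)) · q^3)^2) / ((p^(-2))^2)) · ((q^3)^2)    [power of a quotient]
= ((((((q^4 / p) · q^2) / q^(-1))^2) · ((q^3)^2)) / ((p^(-2))^2)) · ((q^3)^2)    [power of a product]
= ((((((q^4 / p) · q^2)^2) / ((q^(-1))^2)) · ((q^3)^2)) / ((p^(-2))^2)) · ((q^3)^2)    [power of a quotient]
= ((((((q^4 / p)^2) · ((q^2)^2)) / ((q^(-1))^2)) · ((q^3)^2)) / ((p^(-2))^2)) · ((q^3)^2)    [power of a product]
= (((((((q^4)^2) / (p^2)) · ((q^2)^2)) / ((q^(-1))^2)) · ((q^3)^2)) / ((p^(-2))^2)) · ((q^3)^2)    [power of a quotient]
= (((((q^8 / (p^2)) · ((q^2)^2)) / ((q^(-1))^2)) · ((q^3)^2)) / ((p^(-2))^2)) · ((q^3)^2)    [power of a power]
= (((((q^8 / p^2) · q^4) / ((q^(-1))^2)) · ((q^3)^2)) / ((p^(-2))^2)) · ((q^3)^2)    [power of a power]
= (((((q^8 / p^2) · q^4) / q^(-2)) · ((q^3)^2)) / ((p^(-2))^2)) · ((q^3)^2)    [power of a power]
= (((((q^8 / p^2) · q^4) / q^(-2)) · q^6) / ((p^(-2))^2)) · ((q^3)^2)    [power of a power]
= (((((q^8 / p^2) · q^4) / q^(-2)) · q^6) / p^(-4)) · ((q^3)^2)    [power of a power]
= (((((q^8 / p^2) · q^4) / q^(-2)) · q^6) / p^(-4)) · q^6    [power of a power]
= p^2q^26    [quotient of powers; product of powers]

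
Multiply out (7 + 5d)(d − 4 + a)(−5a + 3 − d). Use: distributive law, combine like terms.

73ad − 11d + 28d^2 + 161a − 84 − 35a^2 − 30ad^2 − 5d^3 − 25a^2d

(7 + 5d)(d − 4 + a)(−5a + 3 − d)
= (7d − 28 + 7a + 5d^2 − 20d + 5ad)(−5a + 3 − d)    [distributive law]
= (−13d − 28 + 7a + 5d^2 + 5ad)(−5a + 3 − d)    [combine like terms]
= 65ad − 39d + 13d^2 + 140a − 84 + 28d − 35a^2 + 21a − 7ad − 25ad^2 + 15d^2 − 5d^3 − 25a^2d + 15ad − 5ad^2    [distributive law]
= 73ad − 11d + 28d^2 + 161a − 84 − 35a^2 − 30ad^2 − 5d^3 − 25a^2d    [combine like terms]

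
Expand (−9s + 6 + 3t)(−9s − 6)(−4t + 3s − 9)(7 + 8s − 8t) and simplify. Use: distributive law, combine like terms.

4509s²t − 5184s³t + 4104s²t² − 4131s³ + 1944s⁴ − 5967s² − 450t + 4635st − 1944t² + 1836s + 2268 − 180st² − 864st³ − 576t³

(−9s + 6 + 3t)(−9s − 6)(−4t + 3s − 9)(7 + 8s − 8t)
= (81s² + 54s − 54s − 36 − 27st − 18t)(−4t + 3s − 9)(7 + 8s − 8t)    [distributive law]
= (81s² − 36 − 27st − 18t)(−4t + 3s − 9)(7 + 8s − 8t)    [combine like terms]
= (−324s²t + 243s³ − 729s² + 144t − 108s + 324 + 108st² − 81s²t + 243st + 72t² − 54st + 162t)(7 + 8s − 8t)    [distributive law]
= (−405s²t + 243s³ − 729s² + 306t − 108s + 324 + 108st² + 189st + 72t²)(7 + 8s − 8t)    [combine like terms]
= −2835s²t − 3240s³t + 3240s²t² + 1701s³ + 1944s⁴ − 1944s³t − 5103s² − 5832s³ + 5832s²t + 2142t + 2448st − 2448t² − 756s − 864s² + 864st + 2268 + 2592s − 2592t + 756st² + 864s²t² − 864st³ + 1323st + 1512s²t − 1512st² + 504t² + 576st² − 576t³    [distributive law]
= 4509s²t − 5184s³t + 4104s²t² − 4131s³ + 1944s⁴ − 5967s² − 450t + 4635st − 1944t² + 1836s + 2268 − 180st² − 864st³ − 576t³    [combine like terms]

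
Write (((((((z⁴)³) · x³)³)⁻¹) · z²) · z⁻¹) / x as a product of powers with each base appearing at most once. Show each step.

(((((((z⁴)³) · x³)³)⁻¹) · z²) · z⁻¹) / x
= ((((((z⁴)³) · x³)⁻³) · z²) · z⁻¹) / x    [power of a power]
= ((((((z⁴)³)⁻³) · ((x³)⁻³)) · z²) · z⁻¹) / x    [power of a product]
= (((((z⁴)⁻⁹) · ((x³)⁻³)) · z²) · z⁻¹) / x    [power of a power]
= (((z⁻³⁶ · ((x³)⁻³)) · z²) · z⁻¹) / x    [power of a power]
= (((z⁻³⁶ · x⁻⁹) · z²) · z⁻¹) / x    [power of a power]
= x⁻¹⁰z⁻³⁵    [quotient of powers; product of powers]

x⁻¹⁰z⁻³⁵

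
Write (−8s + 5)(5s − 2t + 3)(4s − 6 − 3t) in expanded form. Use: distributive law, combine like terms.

(−8s + 5)(5s − 2t + 3)(4s − 6 − 3t)
= (−40s² + 16st − 24s + 25s − 10t + 15)(4s − 6 − 3t)    [distributive law]
= (−40s² + 16st + s − 10t + 15)(4s − 6 − 3t)    [combine like terms]
= −160s³ + 240s² + 120s²t + 64s²t − 96st − 48st² + 4s² − 6s − 3st − 40st + 60t + 30t² + 60s − 90 − 45t    [distributive law]
= −160s³ + 244s² + 184s²t − 139st − 48st² + 54s + 15t + 30t² − 90    [combine like terms]

−160s³ + 244s² + 184s²t − 139st − 48st² + 54s + 15t + 30t² − 90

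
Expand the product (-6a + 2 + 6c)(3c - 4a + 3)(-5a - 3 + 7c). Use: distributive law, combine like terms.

(-6a + 2 + 6c)(3c - 4a + 3)(-5a - 3 + 7c)
= (-18ac + 24a^2 - 18a + 6c - 8a + 6 + 18c^2 - 24ac + 18c)(-5a - 3 + 7c)    [distributive law]
= (-42ac + 24a^2 - 26a + 24c + 6 + 18c^2)(-5a - 3 + 7c)    [combine like terms]
= 210a^2c + 126ac - 294ac^2 - 120a^3 - 72a^2 + 168a^2c + 130a^2 + 78a - 182ac - 120ac - 72c + 168c^2 - 30a - 18 + 42c - 90ac^2 - 54c^2 + 126c^3    [distributive law]
= 378a^2c - 176ac - 384ac^2 - 120a^3 + 58a^2 + 48a - 30c + 114c^2 - 18 + 126c^3    [combine like terms]

378a^2c - 176ac - 384ac^2 - 120a^3 + 58a^2 + 48a - 30c + 114c^2 - 18 + 126c^3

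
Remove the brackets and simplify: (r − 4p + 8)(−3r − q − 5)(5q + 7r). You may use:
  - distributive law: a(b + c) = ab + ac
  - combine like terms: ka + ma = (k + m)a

(r − 4p + 8)(−3r − q − 5)(5q + 7r)
= (−3r^2 − qr − 5r + 12pr + 4pq + 20p − 24r − 8q − 40)(5q + 7r)    [distributive law]
= (−3r^2 − qr − 29r + 12pr + 4pq + 20p − 8q − 40)(5q + 7r)    [combine like terms]
= −15qr^2 − 21r^3 − 5q^2r − 7qr^2 − 145qr − 203r^2 + 60pqr + 84pr^2 + 20pq^2 + 28pqr + 100pq + 140pr − 40q^2 − 56qr − 200q − 280r    [distributive law]
= −22qr^2 − 21r^3 − 5q^2r − 201qr − 203r^2 + 88pqr + 84pr^2 + 20pq^2 + 100pq + 140pr − 40q^2 − 200q − 280r    [combine like terms]

−22qr^2 − 21r^3 − 5q^2r − 201qr − 203r^2 + 88pqr + 84pr^2 + 20pq^2 + 100pq + 140pr − 40q^2 − 200q − 280r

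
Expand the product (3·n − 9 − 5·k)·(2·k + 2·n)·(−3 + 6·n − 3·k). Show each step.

(3·n − 9 − 5·k)·(2·k + 2·n)·(−3 + 6·n − 3·k)
= (6·k·n + 6·n² − 18·k − 18·n − 10·k² − 10·k·n)·(−3 + 6·n − 3·k)    [distributive law]
= (−4·k·n + 6·n² − 18·k − 18·n − 10·k²)·(−3 + 6·n − 3·k)    [combine like terms]
= 12·k·n − 24·k·n² + 12·k²·n − 18·n² + 36·n³ − 18·k·n² + 54·k − 108·k·n + 54·k² + 54·n − 108·n² + 54·k·n + 30·k² − 60·k²·n + 30·k³    [distributive law]
= −42·k·n − 42·k·n² − 48·k²·n − 126·n² + 36·n³ + 54·k + 84·k² + 54·n + 30·k³    [combine like terms]

−42·k·n − 42·k·n² − 48·k²·n − 126·n² + 36·n³ + 54·k + 84·k² + 54·n + 30·k³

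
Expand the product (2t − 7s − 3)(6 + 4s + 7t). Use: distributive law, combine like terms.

(2t − 7s − 3)(6 + 4s + 7t)
= 12t + 8st + 14t^2 − 42s − 28s^2 − 49st − 18 − 12s − 21t    [distributive law]
= −9t − 41st + 14t^2 − 54s − 28s^2 − 18    [combine like terms]

−9t − 41st + 14t^2 − 54s − 28s^2 − 18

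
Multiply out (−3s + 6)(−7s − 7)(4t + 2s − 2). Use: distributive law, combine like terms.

84s^2t + 42s^3 − 84s^2 − 84st − 42s − 168t + 84

(−3s + 6)(−7s − 7)(4t + 2s − 2)
= (21s^2 + 21s − 42s − 42)(4t + 2s − 2)    [distributive law]
= (21s^2 − 21s − 42)(4t + 2s − 2)    [combine like terms]
= 84s^2t + 42s^3 − 42s^2 − 84st − 42s^2 + 42s − 168t − 84s + 84    [distributive law]
= 84s^2t + 42s^3 − 84s^2 − 84st − 42s − 168t + 84    [combine like terms]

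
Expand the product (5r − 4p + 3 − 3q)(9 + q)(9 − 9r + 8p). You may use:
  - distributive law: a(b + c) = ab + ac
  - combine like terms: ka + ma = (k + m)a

162r − 405r² + 684pr + 261qr − 45qr² + 76pqr − 108p − 288p² − 228pq − 32p²q + 243 − 216q − 27q² + 27q²r − 24pq²

(5r − 4p + 3 − 3q)(9 + q)(9 − 9r + 8p)
= (45r + 5qr − 36p − 4pq + 27 + 3q − 27q − 3q²)(9 − 9r + 8p)    [distributive law]
= (45r + 5qr − 36p − 4pq + 27 − 24q − 3q²)(9 − 9r + 8p)    [combine like terms]
= 405r − 405r² + 360pr + 45qr − 45qr² + 40pqr − 324p + 324pr − 288p² − 36pq + 36pqr − 32p²q + 243 − 243r + 216p − 216q + 216qr − 192pq − 27q² + 27q²r − 24pq²    [distributive law]
= 162r − 405r² + 684pr + 261qr − 45qr² + 76pqr − 108p − 288p² − 228pq − 32p²q + 243 − 216q − 27q² + 27q²r − 24pq²    [combine like terms]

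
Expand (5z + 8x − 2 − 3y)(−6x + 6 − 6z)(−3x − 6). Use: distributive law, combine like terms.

(5z + 8x − 2 − 3y)(−6x + 6 − 6z)(−3x − 6)
= (−30xz + 30z − 30z^2 − 48x^2 + 48x − 48xz + 12x − 12 + 12z + 18xy − 18y + 18yz)(−3x − 6)    [distributive law]
= (−78xz + 42z − 30z^2 − 48x^2 + 60x − 12 + 18xy − 18y + 18yz)(−3x − 6)    [combine like terms]
= 234x^2z + 468xz − 126xz − 252z + 90xz^2 + 180z^2 + 144x^3 + 288x^2 − 180x^2 − 360x + 36x + 72 − 54x^2y − 108xy + 54xy + 108y − 54xyz − 108yz    [distributive law]
= 234x^2z + 342xz − 252z + 90xz^2 + 180z^2 + 144x^3 + 108x^2 − 324x + 72 − 54x^2y − 54xy + 108y − 54xyz − 108yz    [combine like terms]

234x^2z + 342xz − 252z + 90xz^2 + 180z^2 + 144x^3 + 108x^2 − 324x + 72 − 54x^2y − 54xy + 108y − 54xyz − 108yz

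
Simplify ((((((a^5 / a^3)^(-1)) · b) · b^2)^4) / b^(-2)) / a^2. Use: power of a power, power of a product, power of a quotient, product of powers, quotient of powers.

a^(-10)b^14

((((((a^5 / a^3)^(-1)) · b) · b^2)^4) / b^(-2)) / a^2
= ((((((a^5 / a^3)^(-1)) · b)^4) · ((b^2)^4)) / b^(-2)) / a^2    [power of a product]
= ((((((a^5 / a^3)^(-1))^4) · (b^4)) · ((b^2)^4)) / b^(-2)) / a^2    [power of a product]
= (((((a^5 / a^3)^(-4)) · (b^4)) · ((b^2)^4)) / b^(-2)) / a^2    [power of a power]
= ((((((a^5)^(-4)) / ((a^3)^(-4))) · (b^4)) · ((b^2)^4)) / b^(-2)) / a^2    [power of a quotient]
= ((((a^(-20) / ((a^3)^(-4))) · (b^4)) · ((b^2)^4)) / b^(-2)) / a^2    [power of a power]
= ((((a^(-20) / a^(-12)) · (b^4)) · ((b^2)^4)) / b^(-2)) / a^2    [power of a power]
= (((a^(-8) · (b^4)) · ((b^2)^4)) / b^(-2)) / a^2    [quotient of powers]
= (((a^(-8) · b^4) · b^8) / b^(-2)) / a^2    [power of a power]
= a^(-10)b^14    [quotient of powers; product of powers]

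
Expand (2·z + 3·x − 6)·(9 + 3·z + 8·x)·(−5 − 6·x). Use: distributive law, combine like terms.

−30·z^2 − 36·x·z^2 − 125·x·z − 150·x^2·z + 429·x + 6·x^2 − 144·x^3 + 270

(2·z + 3·x − 6)·(9 + 3·z + 8·x)·(−5 − 6·x)
= (18·z + 6·z^2 + 16·x·z + 27·x + 9·x·z + 24·x^2 − 54 − 18·z − 48·x)·(−5 − 6·x)    [distributive law]
= (6·z^2 + 25·x·z − 21·x + 24·x^2 − 54)·(−5 − 6·x)    [combine like terms]
= −30·z^2 − 36·x·z^2 − 125·x·z − 150·x^2·z + 105·x + 126·x^2 − 120·x^2 − 144·x^3 + 270 + 324·x    [distributive law]
= −30·z^2 − 36·x·z^2 − 125·x·z − 150·x^2·z + 429·x + 6·x^2 − 144·x^3 + 270    [combine like terms]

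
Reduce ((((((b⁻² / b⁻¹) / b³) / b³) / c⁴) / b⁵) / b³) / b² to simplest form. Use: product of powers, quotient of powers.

b⁻¹⁷c⁻⁴

((((((b⁻² / b⁻¹) / b³) / b³) / c⁴) / b⁵) / b³) / b²
= (((((b⁻¹ / b³) / b³) / c⁴) / b⁵) / b³) / b²    [quotient of powers]
= ((((b⁻⁴ / b³) / c⁴) / b⁵) / b³) / b²    [quotient of powers]
= (((b⁻⁷ / c⁴) / b⁵) / b³) / b²    [quotient of powers]
= b⁻¹⁷c⁻⁴    [quotient of powers; product of powers]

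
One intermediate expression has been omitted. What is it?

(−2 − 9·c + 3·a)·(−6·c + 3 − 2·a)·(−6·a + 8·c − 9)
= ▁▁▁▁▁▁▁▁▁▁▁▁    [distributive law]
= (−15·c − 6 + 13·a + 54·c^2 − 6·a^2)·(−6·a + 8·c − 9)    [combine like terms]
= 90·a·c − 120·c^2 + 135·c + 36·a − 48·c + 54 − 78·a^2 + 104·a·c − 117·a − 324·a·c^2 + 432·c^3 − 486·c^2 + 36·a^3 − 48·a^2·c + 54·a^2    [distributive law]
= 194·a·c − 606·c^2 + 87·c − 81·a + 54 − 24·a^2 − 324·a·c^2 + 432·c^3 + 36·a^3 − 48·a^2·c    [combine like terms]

By distributive law:

(12·c − 6 + 4·a + 54·c^2 − 27·c + 18·a·c − 18·a·c + 9·a − 6·a^2)·(−6·a + 8·c − 9)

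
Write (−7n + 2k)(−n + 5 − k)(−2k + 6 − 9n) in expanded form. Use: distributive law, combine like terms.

−59kn^2 + 357n^2 − 63n^3 + 10kn − 210n + 8k^2n − 32k^2 + 60k + 4k^3

(−7n + 2k)(−n + 5 − k)(−2k + 6 − 9n)
= (7n^2 − 35n + 7kn − 2kn + 10k − 2k^2)(−2k + 6 − 9n)    [distributive law]
= (7n^2 − 35n + 5kn + 10k − 2k^2)(−2k + 6 − 9n)    [combine like terms]
= −14kn^2 + 42n^2 − 63n^3 + 70kn − 210n + 315n^2 − 10k^2n + 30kn − 45kn^2 − 20k^2 + 60k − 90kn + 4k^3 − 12k^2 + 18k^2n    [distributive law]
= −59kn^2 + 357n^2 − 63n^3 + 10kn − 210n + 8k^2n − 32k^2 + 60k + 4k^3    [combine like terms]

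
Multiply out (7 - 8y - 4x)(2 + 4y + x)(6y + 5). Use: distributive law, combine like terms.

144y + 70 - 88y^2 - 126xy - 5x - 192y^3 - 144xy^2 - 24x^2y - 20x^2

(7 - 8y - 4x)(2 + 4y + x)(6y + 5)
= (14 + 28y + 7x - 16y - 32y^2 - 8xy - 8x - 16xy - 4x^2)(6y + 5)    [distributive law]
= (14 + 12y - x - 32y^2 - 24xy - 4x^2)(6y + 5)    [combine like terms]
= 84y + 70 + 72y^2 + 60y - 6xy - 5x - 192y^3 - 160y^2 - 144xy^2 - 120xy - 24x^2y - 20x^2    [distributive law]
= 144y + 70 - 88y^2 - 126xy - 5x - 192y^3 - 144xy^2 - 24x^2y - 20x^2    [combine like terms]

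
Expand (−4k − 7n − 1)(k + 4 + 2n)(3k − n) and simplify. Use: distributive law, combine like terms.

(−4k − 7n − 1)(k + 4 + 2n)(3k − n)
= (−4k² − 16k − 8kn − 7kn − 28n − 14n² − k − 4 − 2n)(3k − n)    [distributive law]
= (−4k² − 17k − 15kn − 30n − 14n² − 4)(3k − n)    [combine like terms]
= −12k³ + 4k²n − 51k² + 17kn − 45k²n + 15kn² − 90kn + 30n² − 42kn² + 14n³ − 12k + 4n    [distributive law]
= −12k³ − 41k²n − 51k² − 73kn − 27kn² + 30n² + 14n³ − 12k + 4n    [combine like terms]

−12k³ − 41k²n − 51k² − 73kn − 27kn² + 30n² + 14n³ − 12k + 4n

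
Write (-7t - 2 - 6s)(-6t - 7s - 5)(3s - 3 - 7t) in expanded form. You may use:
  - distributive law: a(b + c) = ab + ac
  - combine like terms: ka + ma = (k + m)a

-469st^2 - 455t^2 - 294t^3 - 39s^2t - 422st - 211t + 6s^2 - 102s - 30 + 126s^3

(-7t - 2 - 6s)(-6t - 7s - 5)(3s - 3 - 7t)
= (42t^2 + 49st + 35t + 12t + 14s + 10 + 36st + 42s^2 + 30s)(3s - 3 - 7t)    [distributive law]
= (42t^2 + 85st + 47t + 44s + 10 + 42s^2)(3s - 3 - 7t)    [combine like terms]
= 126st^2 - 126t^2 - 294t^3 + 255s^2t - 255st - 595st^2 + 141st - 141t - 329t^2 + 132s^2 - 132s - 308st + 30s - 30 - 70t + 126s^3 - 126s^2 - 294s^2t    [distributive law]
= -469st^2 - 455t^2 - 294t^3 - 39s^2t - 422st - 211t + 6s^2 - 102s - 30 + 126s^3    [combine like terms]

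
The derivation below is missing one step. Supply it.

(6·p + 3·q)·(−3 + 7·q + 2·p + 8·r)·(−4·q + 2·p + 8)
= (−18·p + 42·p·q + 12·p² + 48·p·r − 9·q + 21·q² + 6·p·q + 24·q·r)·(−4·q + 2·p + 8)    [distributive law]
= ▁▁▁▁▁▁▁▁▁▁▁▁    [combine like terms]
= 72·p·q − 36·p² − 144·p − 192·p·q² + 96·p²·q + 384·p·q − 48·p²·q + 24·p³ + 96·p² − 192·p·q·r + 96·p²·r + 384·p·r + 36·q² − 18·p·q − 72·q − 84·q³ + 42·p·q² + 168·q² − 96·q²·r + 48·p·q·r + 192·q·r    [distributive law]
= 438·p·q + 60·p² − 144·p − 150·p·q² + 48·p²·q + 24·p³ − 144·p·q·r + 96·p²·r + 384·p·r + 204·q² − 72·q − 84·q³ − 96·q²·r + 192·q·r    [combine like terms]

By combine like terms:

(−18·p + 48·p·q + 12·p² + 48·p·r − 9·q + 21·q² + 24·q·r)·(−4·q + 2·p + 8)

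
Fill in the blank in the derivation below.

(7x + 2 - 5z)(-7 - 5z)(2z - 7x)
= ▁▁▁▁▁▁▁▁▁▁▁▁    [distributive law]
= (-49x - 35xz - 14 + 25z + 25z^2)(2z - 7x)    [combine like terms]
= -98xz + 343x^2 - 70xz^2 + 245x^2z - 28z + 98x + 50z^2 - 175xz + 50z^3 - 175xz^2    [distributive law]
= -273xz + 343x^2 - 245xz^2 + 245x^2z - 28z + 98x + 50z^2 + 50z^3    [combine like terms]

Applying distributive law to the line above:

(-49x - 35xz - 14 - 10z + 35z + 25z^2)(2z - 7x)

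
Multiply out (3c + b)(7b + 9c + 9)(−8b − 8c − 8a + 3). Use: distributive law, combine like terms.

−296b²c − 456bc² − 240abc − 198bc − 216c³ − 216ac² − 135c² − 216ac + 81c − 56b³ − 56ab² − 51b² − 72ab + 27b

(3c + b)(7b + 9c + 9)(−8b − 8c − 8a + 3)
= (21bc + 27c² + 27c + 7b² + 9bc + 9b)(−8b − 8c − 8a + 3)    [distributive law]
= (30bc + 27c² + 27c + 7b² + 9b)(−8b − 8c − 8a + 3)    [combine like terms]
= −240b²c − 240bc² − 240abc + 90bc − 216bc² − 216c³ − 216ac² + 81c² − 216bc − 216c² − 216ac + 81c − 56b³ − 56b²c − 56ab² + 21b² − 72b² − 72bc − 72ab + 27b    [distributive law]
= −296b²c − 456bc² − 240abc − 198bc − 216c³ − 216ac² − 135c² − 216ac + 81c − 56b³ − 56ab² − 51b² − 72ab + 27b    [combine like terms]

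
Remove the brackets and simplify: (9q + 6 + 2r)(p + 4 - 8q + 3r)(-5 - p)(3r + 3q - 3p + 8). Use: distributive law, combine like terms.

-130pqr - 603pq^2 + 9p^2q - 606pq - 243p^2q^2 + 27p^3q - 650qr + 3060q^2 + 120q + 915q^2r + 1080q^3 + 183pq^2r + 216pq^3 - 255qr^2 - 51pqr^2 - 60pr + 114p^2 - 72p + 74p^2r + 18p^3 - 1400r - 960 - 630r^2 - 66pr^2 + 12p^2r^2 + 6p^3r - 90r^3 - 18pr^3

(9q + 6 + 2r)(p + 4 - 8q + 3r)(-5 - p)(3r + 3q - 3p + 8)
= (9pq + 36q - 72q^2 + 27qr + 6p + 24 - 48q + 18r + 2pr + 8r - 16qr + 6r^2)(-5 - p)(3r + 3q - 3p + 8)    [distributive law]
= (9pq - 12q - 72q^2 + 11qr + 6p + 24 + 26r + 2pr + 6r^2)(-5 - p)(3r + 3q - 3p + 8)    [combine like terms]
= (-45pq - 9p^2q + 60q + 12pq + 360q^2 + 72pq^2 - 55qr - 11pqr - 30p - 6p^2 - 120 - 24p - 130r - 26pr - 10pr - 2p^2r - 30r^2 - 6pr^2)(3r + 3q - 3p + 8)    [distributive law]
= (-33pq - 9p^2q + 60q + 360q^2 + 72pq^2 - 55qr - 11pqr - 54p - 6p^2 - 120 - 130r - 36pr - 2p^2r - 30r^2 - 6pr^2)(3r + 3q - 3p + 8)    [combine like terms]
= -99pqr - 99pq^2 + 99p^2q - 264pq - 27p^2qr - 27p^2q^2 + 27p^3q - 72p^2q + 180qr + 180q^2 - 180pq + 480q + 1080q^2r + 1080q^3 - 1080pq^2 + 2880q^2 + 216pq^2r + 216pq^3 - 216p^2q^2 + 576pq^2 - 165qr^2 - 165q^2r + 165pqr - 440qr - 33pqr^2 - 33pq^2r + 33p^2qr - 88pqr - 162pr - 162pq + 162p^2 - 432p - 18p^2r - 18p^2q + 18p^3 - 48p^2 - 360r - 360q + 360p - 960 - 390r^2 - 390qr + 390pr - 1040r - 108pr^2 - 108pqr + 108p^2r - 288pr - 6p^2r^2 - 6p^2qr + 6p^3r - 16p^2r - 90r^3 - 90qr^2 + 90pr^2 - 240r^2 - 18pr^3 - 18pqr^2 + 18p^2r^2 - 48pr^2    [distributive law]
= -130pqr - 603pq^2 + 9p^2q - 606pq - 243p^2q^2 + 27p^3q - 650qr + 3060q^2 + 120q + 915q^2r + 1080q^3 + 183pq^2r + 216pq^3 - 255qr^2 - 51pqr^2 - 60pr + 114p^2 - 72p + 74p^2r + 18p^3 - 1400r - 960 - 630r^2 - 66pr^2 + 12p^2r^2 + 6p^3r - 90r^3 - 18pr^3    [combine like terms]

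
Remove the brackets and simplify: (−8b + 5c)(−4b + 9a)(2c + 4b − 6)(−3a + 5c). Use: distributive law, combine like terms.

−1392ab²c − 80b²c² − 384ab³ + 640b³c + 576ab² − 960b²c − 108a²bc + 300abc² + 864a²b² − 1296a²b + 1800abc − 200bc³ + 600bc² − 270a²c² + 450ac³ + 810a²c − 1350ac²

(−8b + 5c)(−4b + 9a)(2c + 4b − 6)(−3a + 5c)
= (32b² − 72ab − 20bc + 45ac)(2c + 4b − 6)(−3a + 5c)    [distributive law]
= (64b²c + 128b³ − 192b² − 144abc − 288ab² + 432ab − 40bc² − 80b²c + 120bc + 90ac² + 180abc − 270ac)(−3a + 5c)    [distributive law]
= (−16b²c + 128b³ − 192b² + 36abc − 288ab² + 432ab − 40bc² + 120bc + 90ac² − 270ac)(−3a + 5c)    [combine like terms]
= 48ab²c − 80b²c² − 384ab³ + 640b³c + 576ab² − 960b²c − 108a²bc + 180abc² + 864a²b² − 1440ab²c − 1296a²b + 2160abc + 120abc² − 200bc³ − 360abc + 600bc² − 270a²c² + 450ac³ + 810a²c − 1350ac²    [distributive law]
= −1392ab²c − 80b²c² − 384ab³ + 640b³c + 576ab² − 960b²c − 108a²bc + 300abc² + 864a²b² − 1296a²b + 1800abc − 200bc³ + 600bc² − 270a²c² + 450ac³ + 810a²c − 1350ac²    [combine like terms]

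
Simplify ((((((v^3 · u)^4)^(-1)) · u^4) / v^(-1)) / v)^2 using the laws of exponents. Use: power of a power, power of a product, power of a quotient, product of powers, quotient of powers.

((((((v^3 · u)^4)^(-1)) · u^4) / v^(-1)) / v)^2
= ((((((v^3 · u)^4)^(-1)) · u^4) / v^(-1))^2) / (v^2)    [power of a quotient]
= ((((((v^3 · u)^4)^(-1)) · u^4)^2) / ((v^(-1))^2)) / (v^2)    [power of a quotient]
= ((((((v^3 · u)^4)^(-1))^2) · ((u^4)^2)) / ((v^(-1))^2)) / (v^2)    [power of a product]
= (((((v^3 · u)^4)^(-2)) · ((u^4)^2)) / ((v^(-1))^2)) / (v^2)    [power of a power]
= ((((v^3 · u)^(-8)) · ((u^4)^2)) / ((v^(-1))^2)) / (v^2)    [power of a power]
= (((((v^3)^(-8)) · (u^(-8))) · ((u^4)^2)) / ((v^(-1))^2)) / (v^2)    [power of a product]
= (((v^(-24) · (u^(-8))) · ((u^4)^2)) / ((v^(-1))^2)) / (v^2)    [power of a power]
= (((v^(-24) · u^(-8)) · u^8) / ((v^(-1))^2)) / (v^2)    [power of a power]
= (((v^(-24) · u^(-8)) · u^8) / v^(-2)) / (v^2)    [power of a power]
= v^(-24)    [quotient of powers; product of powers]

v^(-24)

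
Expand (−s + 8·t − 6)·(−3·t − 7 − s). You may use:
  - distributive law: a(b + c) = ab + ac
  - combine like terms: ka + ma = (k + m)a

−5·s·t + 13·s + s^2 − 24·t^2 − 38·t + 42

(−s + 8·t − 6)·(−3·t − 7 − s)
= 3·s·t + 7·s + s^2 − 24·t^2 − 56·t − 8·s·t + 18·t + 42 + 6·s    [distributive law]
= −5·s·t + 13·s + s^2 − 24·t^2 − 38·t + 42    [combine like terms]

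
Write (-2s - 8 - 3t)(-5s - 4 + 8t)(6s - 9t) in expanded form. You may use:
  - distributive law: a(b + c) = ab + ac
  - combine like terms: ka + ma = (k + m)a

60s^3 - 96s^2t + 288s^2 - 744st - 135st^2 + 192s - 288t + 468t^2 + 216t^3

(-2s - 8 - 3t)(-5s - 4 + 8t)(6s - 9t)
= (10s^2 + 8s - 16st + 40s + 32 - 64t + 15st + 12t - 24t^2)(6s - 9t)    [distributive law]
= (10s^2 + 48s - st + 32 - 52t - 24t^2)(6s - 9t)    [combine like terms]
= 60s^3 - 90s^2t + 288s^2 - 432st - 6s^2t + 9st^2 + 192s - 288t - 312st + 468t^2 - 144st^2 + 216t^3    [distributive law]
= 60s^3 - 96s^2t + 288s^2 - 744st - 135st^2 + 192s - 288t + 468t^2 + 216t^3    [combine like terms]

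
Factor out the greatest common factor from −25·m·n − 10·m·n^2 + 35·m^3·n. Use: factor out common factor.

5·m·n(−5 − 2·n + 7·m^2)

−25·m·n − 10·m·n^2 + 35·m^3·n
= 5(−5·m·n − 2·m·n^2 + 7·m^3·n)    [factor out 5]
= 5·m·n(−5 − 2·n + 7·m^2)    [factor out m·n]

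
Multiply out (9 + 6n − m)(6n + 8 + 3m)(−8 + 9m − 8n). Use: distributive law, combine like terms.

−1392n + 670mn − 1104n^2 − 576 + 496m + 195m^2 + 228mn^2 − 288n^3 + 132m^2n − 27m^3

(9 + 6n − m)(6n + 8 + 3m)(−8 + 9m − 8n)
= (54n + 72 + 27m + 36n^2 + 48n + 18mn − 6mn − 8m − 3m^2)(−8 + 9m − 8n)    [distributive law]
= (102n + 72 + 19m + 36n^2 + 12mn − 3m^2)(−8 + 9m − 8n)    [combine like terms]
= −816n + 918mn − 816n^2 − 576 + 648m − 576n − 152m + 171m^2 − 152mn − 288n^2 + 324mn^2 − 288n^3 − 96mn + 108m^2n − 96mn^2 + 24m^2 − 27m^3 + 24m^2n    [distributive law]
= −1392n + 670mn − 1104n^2 − 576 + 496m + 195m^2 + 228mn^2 − 288n^3 + 132m^2n − 27m^3    [combine like terms]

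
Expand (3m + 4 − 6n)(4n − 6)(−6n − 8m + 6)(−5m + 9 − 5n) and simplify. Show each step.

−120m²n² + 4540mn² − 1320mn³ + 480m³n − 404m²n − 4824mn − 720m³ + 876m² + 1476m − 6384n² + 3576n³ + 4824n − 1296 − 720n⁴

(3m + 4 − 6n)(4n − 6)(−6n − 8m + 6)(−5m + 9 − 5n)
= (12mn − 18m + 16n − 24 − 24n² + 36n)(−6n − 8m + 6)(−5m + 9 − 5n)    [distributive law]
= (12mn − 18m + 52n − 24 − 24n²)(−6n − 8m + 6)(−5m + 9 − 5n)    [combine like terms]
= (−72mn² − 96m²n + 72mn + 108mn + 144m² − 108m − 312n² − 416mn + 312n + 144n + 192m − 144 + 144n³ + 192mn² − 144n²)(−5m + 9 − 5n)    [distributive law]
= (120mn² − 96m²n − 236mn + 144m² + 84m − 456n² + 456n − 144 + 144n³)(−5m + 9 − 5n)    [combine like terms]
= −600m²n² + 1080mn² − 600mn³ + 480m³n − 864m²n + 480m²n² + 1180m²n − 2124mn + 1180mn² − 720m³ + 1296m² − 720m²n − 420m² + 756m − 420mn + 2280mn² − 4104n² + 2280n³ − 2280mn + 4104n − 2280n² + 720m − 1296 + 720n − 720mn³ + 1296n³ − 720n⁴    [distributive law]
= −120m²n² + 4540mn² − 1320mn³ + 480m³n − 404m²n − 4824mn − 720m³ + 876m² + 1476m − 6384n² + 3576n³ + 4824n − 1296 − 720n⁴    [combine like terms]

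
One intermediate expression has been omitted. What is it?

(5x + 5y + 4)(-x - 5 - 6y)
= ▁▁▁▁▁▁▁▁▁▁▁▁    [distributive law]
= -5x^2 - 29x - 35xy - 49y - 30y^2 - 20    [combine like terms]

By distributive law:

-5x^2 - 25x - 30xy - 5xy - 25y - 30y^2 - 4x - 20 - 24y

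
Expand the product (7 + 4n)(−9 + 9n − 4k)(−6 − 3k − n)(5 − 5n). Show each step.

1890 − 2385n + 1785k − 1570kn − 720n² − 675kn² + 1035n³ + 420k² − 180k²n + 460kn³ + 180n⁴ − 240k²n²

(7 + 4n)(−9 + 9n − 4k)(−6 − 3k − n)(5 − 5n)
= (−63 + 63n − 28k − 36n + 36n² − 16kn)(−6 − 3k − n)(5 − 5n)    [distributive law]
= (−63 + 27n − 28k + 36n² − 16kn)(−6 − 3k − n)(5 − 5n)    [combine like terms]
= (378 + 189k + 63n − 162n − 81kn − 27n² + 168k + 84k² + 28kn − 216n² − 108kn² − 36n³ + 96kn + 48k²n + 16kn²)(5 − 5n)    [distributive law]
= (378 + 357k − 99n + 43kn − 243n² + 84k² − 92kn² − 36n³ + 48k²n)(5 − 5n)    [combine like terms]
= 1890 − 1890n + 1785k − 1785kn − 495n + 495n² + 215kn − 215kn² − 1215n² + 1215n³ + 420k² − 420k²n − 460kn² + 460kn³ − 180n³ + 180n⁴ + 240k²n − 240k²n²    [distributive law]
= 1890 − 2385n + 1785k − 1570kn − 720n² − 675kn² + 1035n³ + 420k² − 180k²n + 460kn³ + 180n⁴ − 240k²n²    [combine like terms]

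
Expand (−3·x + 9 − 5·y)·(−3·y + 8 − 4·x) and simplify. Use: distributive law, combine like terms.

(−3·x + 9 − 5·y)·(−3·y + 8 − 4·x)
= 9·x·y − 24·x + 12·x^2 − 27·y + 72 − 36·x + 15·y^2 − 40·y + 20·x·y    [distributive law]
= 29·x·y − 60·x + 12·x^2 − 67·y + 72 + 15·y^2    [combine like terms]

29·x·y − 60·x + 12·x^2 − 67·y + 72 + 15·y^2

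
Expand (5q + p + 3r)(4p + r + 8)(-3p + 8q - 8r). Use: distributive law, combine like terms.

(5q + p + 3r)(4p + r + 8)(-3p + 8q - 8r)
= (20pq + 5qr + 40q + 4p^2 + pr + 8p + 12pr + 3r^2 + 24r)(-3p + 8q - 8r)    [distributive law]
= (20pq + 5qr + 40q + 4p^2 + 13pr + 8p + 3r^2 + 24r)(-3p + 8q - 8r)    [combine like terms]
= -60p^2q + 160pq^2 - 160pqr - 15pqr + 40q^2r - 40qr^2 - 120pq + 320q^2 - 320qr - 12p^3 + 32p^2q - 32p^2r - 39p^2r + 104pqr - 104pr^2 - 24p^2 + 64pq - 64pr - 9pr^2 + 24qr^2 - 24r^3 - 72pr + 192qr - 192r^2    [distributive law]
= -28p^2q + 160pq^2 - 71pqr + 40q^2r - 16qr^2 - 56pq + 320q^2 - 128qr - 12p^3 - 71p^2r - 113pr^2 - 24p^2 - 136pr - 24r^3 - 192r^2    [combine like terms]

-28p^2q + 160pq^2 - 71pqr + 40q^2r - 16qr^2 - 56pq + 320q^2 - 128qr - 12p^3 - 71p^2r - 113pr^2 - 24p^2 - 136pr - 24r^3 - 192r^2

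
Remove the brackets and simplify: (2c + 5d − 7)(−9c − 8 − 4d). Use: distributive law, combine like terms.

−18c² + 47c − 53cd − 12d − 20d² + 56

(2c + 5d − 7)(−9c − 8 − 4d)
= −18c² − 16c − 8cd − 45cd − 40d − 20d² + 63c + 56 + 28d    [distributive law]
= −18c² + 47c − 53cd − 12d − 20d² + 56    [combine like terms]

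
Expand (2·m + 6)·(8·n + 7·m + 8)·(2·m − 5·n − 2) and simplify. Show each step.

−38·m²·n − 80·m·n² − 226·m·n + 28·m³ + 88·m² − 20·m − 240·n² − 336·n − 96

(2·m + 6)·(8·n + 7·m + 8)·(2·m − 5·n − 2)
= (16·m·n + 14·m² + 16·m + 48·n + 42·m + 48)·(2·m − 5·n − 2)    [distributive law]
= (16·m·n + 14·m² + 58·m + 48·n + 48)·(2·m − 5·n − 2)    [combine like terms]
= 32·m²·n − 80·m·n² − 32·m·n + 28·m³ − 70·m²·n − 28·m² + 116·m² − 290·m·n − 116·m + 96·m·n − 240·n² − 96·n + 96·m − 240·n − 96    [distributive law]
= −38·m²·n − 80·m·n² − 226·m·n + 28·m³ + 88·m² − 20·m − 240·n² − 336·n − 96    [combine like terms]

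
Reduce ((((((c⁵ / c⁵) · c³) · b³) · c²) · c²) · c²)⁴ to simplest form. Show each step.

((((((c⁵ / c⁵) · c³) · b³) · c²) · c²) · c²)⁴
= ((((((c⁵ / c⁵) · c³) · b³) · c²) · c²)⁴) · ((c²)⁴)    [power of a product]
= ((((((c⁵ / c⁵) · c³) · b³) · c²)⁴) · ((c²)⁴)) · ((c²)⁴)    [power of a product]
= ((((((c⁵ / c⁵) · c³) · b³)⁴) · ((c²)⁴)) · ((c²)⁴)) · ((c²)⁴)    [power of a product]
= ((((((c⁵ / c⁵) · c³)⁴) · ((b³)⁴)) · ((c²)⁴)) · ((c²)⁴)) · ((c²)⁴)    [power of a product]
= ((((((c⁵ / c⁵)⁴) · ((c³)⁴)) · ((b³)⁴)) · ((c²)⁴)) · ((c²)⁴)) · ((c²)⁴)    [power of a product]
= (((((((c⁵)⁴) / ((c⁵)⁴)) · ((c³)⁴)) · ((b³)⁴)) · ((c²)⁴)) · ((c²)⁴)) · ((c²)⁴)    [power of a quotient]
= (((((c²⁰ / ((c⁵)⁴)) · ((c³)⁴)) · ((b³)⁴)) · ((c²)⁴)) · ((c²)⁴)) · ((c²)⁴)    [power of a power]
= (((((c²⁰ / c²⁰) · ((c³)⁴)) · ((b³)⁴)) · ((c²)⁴)) · ((c²)⁴)) · ((c²)⁴)    [power of a power]
= ((((c⁰ · ((c³)⁴)) · ((b³)⁴)) · ((c²)⁴)) · ((c²)⁴)) · ((c²)⁴)    [quotient of powers]
= ((((c⁰ · c¹²) · ((b³)⁴)) · ((c²)⁴)) · ((c²)⁴)) · ((c²)⁴)    [power of a power]
= (((c¹² · ((b³)⁴)) · ((c²)⁴)) · ((c²)⁴)) · ((c²)⁴)    [product of powers]
= (((c¹² · b¹²) · ((c²)⁴)) · ((c²)⁴)) · ((c²)⁴)    [power of a power]
= (((c¹² · b¹²) · c⁸) · ((c²)⁴)) · ((c²)⁴)    [power of a power]
= (((c¹² · b¹²) · c⁸) · c⁸) · ((c²)⁴)    [power of a power]
= (((c¹² · b¹²) · c⁸) · c⁸) · c⁸    [power of a power]
= b¹²·c³⁶    [product of powers]

b¹²·c³⁶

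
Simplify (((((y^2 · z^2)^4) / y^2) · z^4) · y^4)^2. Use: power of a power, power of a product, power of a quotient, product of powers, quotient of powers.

(((((y^2 · z^2)^4) / y^2) · z^4) · y^4)^2
= (((((y^2 · z^2)^4) / y^2) · z^4)^2) · ((y^4)^2)    [power of a product]
= (((((y^2 · z^2)^4) / y^2)^2) · ((z^4)^2)) · ((y^4)^2)    [power of a product]
= (((((y^2 · z^2)^4)^2) / ((y^2)^2)) · ((z^4)^2)) · ((y^4)^2)    [power of a quotient]
= ((((y^2 · z^2)^8) / ((y^2)^2)) · ((z^4)^2)) · ((y^4)^2)    [power of a power]
= (((((y^2)^8) · ((z^2)^8)) / ((y^2)^2)) · ((z^4)^2)) · ((y^4)^2)    [power of a product]
= (((y^16 · ((z^2)^8)) / ((y^2)^2)) · ((z^4)^2)) · ((y^4)^2)    [power of a power]
= (((y^16 · z^16) / ((y^2)^2)) · ((z^4)^2)) · ((y^4)^2)    [power of a power]
= (((y^16 · z^16) / y^4) · ((z^4)^2)) · ((y^4)^2)    [power of a power]
= (((y^16 · z^16) / y^4) · z^8) · ((y^4)^2)    [power of a power]
= (((y^16 · z^16) / y^4) · z^8) · y^8    [power of a power]
= y^20z^24    [quotient of powers; product of powers]

y^20z^24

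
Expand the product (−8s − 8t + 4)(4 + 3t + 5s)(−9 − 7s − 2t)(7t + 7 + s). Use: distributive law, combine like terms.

(−8s − 8t + 4)(4 + 3t + 5s)(−9 − 7s − 2t)(7t + 7 + s)
= (−32s − 24st − 40s^2 − 32t − 24t^2 − 40st + 16 + 12t + 20s)(−9 − 7s − 2t)(7t + 7 + s)    [distributive law]
= (−12s − 64st − 40s^2 − 20t − 24t^2 + 16)(−9 − 7s − 2t)(7t + 7 + s)    [combine like terms]
= (108s + 84s^2 + 24st + 576st + 448s^2t + 128st^2 + 360s^2 + 280s^3 + 80s^2t + 180t + 140st + 40t^2 + 216t^2 + 168st^2 + 48t^3 − 144 − 112s − 32t)(7t + 7 + s)    [distributive law]
= (−4s + 444s^2 + 740st + 528s^2t + 296st^2 + 280s^3 + 148t + 256t^2 + 48t^3 − 144)(7t + 7 + s)    [combine like terms]
= −28st − 28s − 4s^2 + 3108s^2t + 3108s^2 + 444s^3 + 5180st^2 + 5180st + 740s^2t + 3696s^2t^2 + 3696s^2t + 528s^3t + 2072st^3 + 2072st^2 + 296s^2t^2 + 1960s^3t + 1960s^3 + 280s^4 + 1036t^2 + 1036t + 148st + 1792t^3 + 1792t^2 + 256st^2 + 336t^4 + 336t^3 + 48st^3 − 1008t − 1008 − 144s    [distributive law]
= 5300st − 172s + 3104s^2 + 7544s^2t + 2404s^3 + 7508st^2 + 3992s^2t^2 + 2488s^3t + 2120st^3 + 280s^4 + 2828t^2 + 28t + 2128t^3 + 336t^4 − 1008    [combine like terms]

5300st − 172s + 3104s^2 + 7544s^2t + 2404s^3 + 7508st^2 + 3992s^2t^2 + 2488s^3t + 2120st^3 + 280s^4 + 2828t^2 + 28t + 2128t^3 + 336t^4 − 1008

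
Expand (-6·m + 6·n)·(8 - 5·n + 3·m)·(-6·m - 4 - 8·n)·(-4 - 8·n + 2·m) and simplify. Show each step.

-1056·m^2 - 2496·m^2·n + 288·m^3 - 768·m - 1536·m·n + 1056·m·n^2 + 744·m^2·n^2 - 1152·m^3·n + 2112·m·n^3 + 216·m^4 + 768·n + 2592·n^2 + 1152·n^3 - 1920·n^4

(-6·m + 6·n)·(8 - 5·n + 3·m)·(-6·m - 4 - 8·n)·(-4 - 8·n + 2·m)
= (-48·m + 30·m·n - 18·m^2 + 48·n - 30·n^2 + 18·m·n)·(-6·m - 4 - 8·n)·(-4 - 8·n + 2·m)    [distributive law]
= (-48·m + 48·m·n - 18·m^2 + 48·n - 30·n^2)·(-6·m - 4 - 8·n)·(-4 - 8·n + 2·m)    [combine like terms]
= (288·m^2 + 192·m + 384·m·n - 288·m^2·n - 192·m·n - 384·m·n^2 + 108·m^3 + 72·m^2 + 144·m^2·n - 288·m·n - 192·n - 384·n^2 + 180·m·n^2 + 120·n^2 + 240·n^3)·(-4 - 8·n + 2·m)    [distributive law]
= (360·m^2 + 192·m - 96·m·n - 144·m^2·n - 204·m·n^2 + 108·m^3 - 192·n - 264·n^2 + 240·n^3)·(-4 - 8·n + 2·m)    [combine like terms]
= -1440·m^2 - 2880·m^2·n + 720·m^3 - 768·m - 1536·m·n + 384·m^2 + 384·m·n + 768·m·n^2 - 192·m^2·n + 576·m^2·n + 1152·m^2·n^2 - 288·m^3·n + 816·m·n^2 + 1632·m·n^3 - 408·m^2·n^2 - 432·m^3 - 864·m^3·n + 216·m^4 + 768·n + 1536·n^2 - 384·m·n + 1056·n^2 + 2112·n^3 - 528·m·n^2 - 960·n^3 - 1920·n^4 + 480·m·n^3    [distributive law]
= -1056·m^2 - 2496·m^2·n + 288·m^3 - 768·m - 1536·m·n + 1056·m·n^2 + 744·m^2·n^2 - 1152·m^3·n + 2112·m·n^3 + 216·m^4 + 768·n + 2592·n^2 + 1152·n^3 - 1920·n^4    [combine like terms]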